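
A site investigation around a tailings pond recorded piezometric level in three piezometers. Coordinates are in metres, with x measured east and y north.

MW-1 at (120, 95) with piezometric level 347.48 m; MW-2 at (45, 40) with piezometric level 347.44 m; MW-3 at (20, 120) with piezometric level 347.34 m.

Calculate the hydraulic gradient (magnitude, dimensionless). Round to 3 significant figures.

0.00147

Three-point gradient (reference MW-1): Δ to MW-2 = (-75, -55, -0.04), Δ to MW-3 = (-100, 25, -0.14).
∂h/∂x = +0.001180, ∂h/∂y = -0.0008814 (det = -7375).
|∇h| = √(0.001180² + -0.0008814²) = 0.001473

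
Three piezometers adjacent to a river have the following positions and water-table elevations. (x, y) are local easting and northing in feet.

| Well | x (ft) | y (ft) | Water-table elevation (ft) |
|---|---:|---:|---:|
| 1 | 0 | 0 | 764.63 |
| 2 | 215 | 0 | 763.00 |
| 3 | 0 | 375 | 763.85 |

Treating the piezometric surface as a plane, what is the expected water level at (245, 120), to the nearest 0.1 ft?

762.5 ft

∂h/∂x = (763.00 − 764.63) / (215 − 0) = -0.007581
∂h/∂y = (763.85 − 764.63) / (375 − 0) = -0.002080
h(245, 120) = 764.63 + (-0.007581)·(245) + (-0.002080)·(120) = 764.63 -1.857 -0.250 = 762.523 ft.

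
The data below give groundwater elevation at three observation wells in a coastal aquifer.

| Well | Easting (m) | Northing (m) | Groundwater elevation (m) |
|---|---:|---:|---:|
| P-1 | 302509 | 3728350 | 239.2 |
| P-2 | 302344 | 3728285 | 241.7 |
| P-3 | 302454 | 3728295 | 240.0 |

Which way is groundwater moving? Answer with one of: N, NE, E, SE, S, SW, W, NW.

With h = a·x + b·y + c and P-1 as origin, the differences give:
  (-165)·a + (-65)·b = +2.5
  (-55)·a + (-55)·b = +0.8
Eliminate b (×(-55) and ×(-65), subtract): 5500·a = -85.50 → a = ∂h/∂x = -0.01555
Back-substitute: b = ∂h/∂y = +0.0010000.
Flow = −∇h = (+0.01555 east, -0.0010000 north), which points east.

E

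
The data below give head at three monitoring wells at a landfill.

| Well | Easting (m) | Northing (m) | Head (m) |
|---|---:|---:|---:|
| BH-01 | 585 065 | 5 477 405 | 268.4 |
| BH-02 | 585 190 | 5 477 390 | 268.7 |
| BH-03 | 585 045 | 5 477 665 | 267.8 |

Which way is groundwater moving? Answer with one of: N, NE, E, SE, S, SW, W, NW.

NW

Differences from BH-01: to BH-02 (Δx, Δy, Δh) = (125, -15, +0.3); to BH-03 = (-20, 260, -0.6).
Solve a·Δx + b·Δy = Δh: det = 125·260 − (-20)·(-15) = 32200.
∂h/∂x = [(+0.3)·260 − (-0.6)·(-15)] / 32200 = +0.002143
∂h/∂y = [125·(-0.6) − (-20)·(+0.3)] / 32200 = -0.002143
Flow = −∇h = (-0.002143 east, +0.002143 north), which points northwest.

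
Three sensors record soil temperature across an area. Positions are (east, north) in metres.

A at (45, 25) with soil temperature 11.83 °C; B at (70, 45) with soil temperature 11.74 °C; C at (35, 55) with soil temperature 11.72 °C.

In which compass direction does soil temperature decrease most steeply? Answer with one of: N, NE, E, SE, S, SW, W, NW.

N

With T = a·x + b·y + c and A as origin, the differences give:
  25·a + 20·b = -0.09
  (-10)·a + 30·b = -0.11
Eliminate b (×30 and ×20, subtract): 950·a = -0.500 → a = ∂T/∂x = -0.0005263
Back-substitute: b = ∂T/∂y = -0.003842.
Steepest decrease is along −∇f = (+0.0005263 E, +0.003842 N) → north.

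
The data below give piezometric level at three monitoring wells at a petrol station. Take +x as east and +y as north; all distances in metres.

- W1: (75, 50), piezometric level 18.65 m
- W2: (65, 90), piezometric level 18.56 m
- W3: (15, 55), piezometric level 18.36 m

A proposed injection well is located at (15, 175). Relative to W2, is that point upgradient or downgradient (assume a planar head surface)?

downgradient

Differences from W1: to W2 (Δx, Δy, Δh) = (-10, 40, -0.09); to W3 = (-60, 5, -0.29).
Determinant of the coordinate differences = (-10)·5 − (-60)·40 = 2350.
∂h/∂x = [(-0.09)·5 − (-0.29)·40] / 2350 = +0.004745
∂h/∂y = [(-10)·(-0.29) − (-60)·(-0.09)] / 2350 = -0.001064
Head at (15, 175) = 18.65 + (+0.004745)·(-60) + (-0.001064)·(125) = 18.23 m.
That is lower than the 18.56 m at W2, so the point is downgradient.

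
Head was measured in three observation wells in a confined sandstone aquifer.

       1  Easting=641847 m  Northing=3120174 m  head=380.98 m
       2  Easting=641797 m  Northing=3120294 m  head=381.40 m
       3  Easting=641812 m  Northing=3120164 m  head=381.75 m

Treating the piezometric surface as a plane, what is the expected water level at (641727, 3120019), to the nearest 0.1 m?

384.2 m

Differences from 1: to 2 (Δx, Δy, Δh) = (-50, 120, +0.42); to 3 = (-35, -10, +0.77).
Solve a·Δx + b·Δy = Δh: det = (-50)·(-10) − (-35)·120 = 4700.
∂h/∂x = [(+0.42)·(-10) − (+0.77)·120] / 4700 = -0.02055
∂h/∂y = [(-50)·(+0.77) − (-35)·(+0.42)] / 4700 = -0.005064
h(641727, 3120019) = 380.98 + (-0.02055)·(-120) + (-0.005064)·(-155) = 380.98 +2.466 +0.785 = 384.231 m.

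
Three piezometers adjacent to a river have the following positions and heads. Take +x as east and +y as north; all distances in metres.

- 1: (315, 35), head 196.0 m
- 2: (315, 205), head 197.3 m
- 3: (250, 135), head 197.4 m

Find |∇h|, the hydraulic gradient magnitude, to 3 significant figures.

0.0124

Differences from 1: to 2 (Δx, Δy, Δh) = (0, 170, +1.3); to 3 = (-65, 100, +1.4).
Determinant of the coordinate differences = 0·100 − (-65)·170 = 11050.
∂h/∂x = [(+1.3)·100 − (+1.4)·170] / 11050 = -0.009774
∂h/∂y = [0·(+1.4) − (-65)·(+1.3)] / 11050 = +0.007647
|∇h| = √(-0.009774² + 0.007647²) = 0.01241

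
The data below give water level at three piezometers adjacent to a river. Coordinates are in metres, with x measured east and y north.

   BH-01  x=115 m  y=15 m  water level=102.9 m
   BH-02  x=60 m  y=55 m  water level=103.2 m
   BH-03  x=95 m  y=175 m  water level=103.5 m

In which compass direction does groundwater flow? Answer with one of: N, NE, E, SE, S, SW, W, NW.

SE

With h = a·x + b·y + c and BH-01 as origin, the differences give:
  (-55)·a + 40·b = +0.3
  (-20)·a + 160·b = +0.6
Eliminate b (×160 and ×40, subtract): -8000·a = 24.00 → a = ∂h/∂x = -0.003000
Back-substitute: b = ∂h/∂y = +0.003375.
Flow = −∇h = (+0.003000 east, -0.003375 north), which points southeast.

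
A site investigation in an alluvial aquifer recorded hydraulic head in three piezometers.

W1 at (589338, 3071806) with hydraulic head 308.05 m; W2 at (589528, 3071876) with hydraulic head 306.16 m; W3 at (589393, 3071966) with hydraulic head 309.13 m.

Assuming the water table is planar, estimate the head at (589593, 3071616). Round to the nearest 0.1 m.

Taking W1 as reference: W2−W1 = (190, 70, -1.89); W3−W1 = (55, 160, +1.08).
Determinant of the coordinate differences = 190·160 − 55·70 = 26550.
∂h/∂x = [(-1.89)·160 − (+1.08)·70] / 26550 = -0.01424
∂h/∂y = [190·(+1.08) − 55·(-1.89)] / 26550 = +0.01164
h(589593, 3071616) = 308.05 + (-0.01424)·(255) + (+0.01164)·(-190) = 308.05 -3.631 -2.212 = 302.207 m.

302.2 m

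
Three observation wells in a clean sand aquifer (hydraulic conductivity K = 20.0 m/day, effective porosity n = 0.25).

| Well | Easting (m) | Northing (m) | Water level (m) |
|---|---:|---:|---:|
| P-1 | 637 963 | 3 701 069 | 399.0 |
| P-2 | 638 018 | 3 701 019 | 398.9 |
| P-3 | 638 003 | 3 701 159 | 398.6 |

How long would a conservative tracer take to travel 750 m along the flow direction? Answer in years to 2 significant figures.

With h = a·x + b·y + c and P-1 as origin, the differences give:
  55·a + (-50)·b = -0.1
  40·a + 90·b = -0.4
Eliminate b (×90 and ×(-50), subtract): 6950·a = -29.00 → a = ∂h/∂x = -0.004173
Back-substitute: b = ∂h/∂y = -0.002590.
|∇h| = √(-0.004173² + -0.002590²) = 0.004911
Seepage velocity v = K·i/n = 20.0 × 0.004911 / 0.25 = 0.3929 m/day.
t = 750 / 0.3929 = 1909 days = 5.23 years.

5.2 years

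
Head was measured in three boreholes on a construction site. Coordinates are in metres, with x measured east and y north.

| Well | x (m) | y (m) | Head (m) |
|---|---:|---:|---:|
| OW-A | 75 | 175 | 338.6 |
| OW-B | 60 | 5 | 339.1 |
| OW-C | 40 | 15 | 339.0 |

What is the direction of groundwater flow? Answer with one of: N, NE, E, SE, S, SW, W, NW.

With h = a·x + b·y + c and OW-A as origin, the differences give:
  (-15)·a + (-170)·b = +0.5
  (-35)·a + (-160)·b = +0.4
Eliminate b (×(-160) and ×(-170), subtract): -3550·a = -12.00 → a = ∂h/∂x = +0.003380
Back-substitute: b = ∂h/∂y = -0.003239.
Flow = −∇h = (-0.003380 east, +0.003239 north), which points northwest.

NW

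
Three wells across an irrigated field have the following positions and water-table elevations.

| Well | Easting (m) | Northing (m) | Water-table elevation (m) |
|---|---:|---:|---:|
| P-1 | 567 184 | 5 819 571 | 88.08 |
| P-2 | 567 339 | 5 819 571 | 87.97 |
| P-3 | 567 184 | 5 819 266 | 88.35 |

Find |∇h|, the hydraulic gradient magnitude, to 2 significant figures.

∂h/∂x = (87.97 − 88.08) / (567339 − 567184) = -0.0007097
∂h/∂y = (88.35 − 88.08) / (5819266 − 5819571) = -0.0008852
|∇h| = √(-0.0007097² + -0.0008852²) = 0.001135

0.0011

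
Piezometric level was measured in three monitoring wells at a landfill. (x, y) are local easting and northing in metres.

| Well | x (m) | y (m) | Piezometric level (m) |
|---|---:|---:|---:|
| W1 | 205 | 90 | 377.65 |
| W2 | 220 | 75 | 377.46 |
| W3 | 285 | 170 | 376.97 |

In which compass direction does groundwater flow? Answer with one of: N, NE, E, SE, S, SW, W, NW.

E

Taking W1 as reference: W2−W1 = (15, -15, -0.19); W3−W1 = (80, 80, -0.68).
Solve a·Δx + b·Δy = Δh: det = 15·80 − 80·(-15) = 2400.
∂h/∂x = [(-0.19)·80 − (-0.68)·(-15)] / 2400 = -0.01058
∂h/∂y = [15·(-0.68) − 80·(-0.19)] / 2400 = +0.002083
Flow = −∇h = (+0.01058 east, -0.002083 north), which points east.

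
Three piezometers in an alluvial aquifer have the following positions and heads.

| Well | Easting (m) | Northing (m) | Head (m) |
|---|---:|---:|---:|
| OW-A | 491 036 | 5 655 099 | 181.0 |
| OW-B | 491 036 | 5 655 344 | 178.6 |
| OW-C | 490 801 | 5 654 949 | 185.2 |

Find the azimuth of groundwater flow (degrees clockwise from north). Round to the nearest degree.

With h = a·x + b·y + c and OW-A as origin, the differences give:
  0·a + 245·b = -2.4
  (-235)·a + (-150)·b = +4.2
Eliminate b (×(-150) and ×245, subtract): 57575·a = -669.00 → a = ∂h/∂x = -0.01162
Back-substitute: b = ∂h/∂y = -0.009796.
Flow direction (−∇h) has components (+0.01162 E, +0.009796 N).
Azimuth = atan2(E, N) = atan2(+0.01162, +0.009796) = 49.9° ≈ 050°.

050°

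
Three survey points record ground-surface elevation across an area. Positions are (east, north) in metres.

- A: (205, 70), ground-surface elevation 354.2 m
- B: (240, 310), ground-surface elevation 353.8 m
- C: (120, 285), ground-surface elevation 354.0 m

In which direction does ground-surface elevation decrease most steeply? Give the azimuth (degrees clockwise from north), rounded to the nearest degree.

With z = a·x + b·y + c and A as origin, the differences give:
  35·a + 240·b = -0.4
  (-85)·a + 215·b = -0.2
Eliminate b (×215 and ×240, subtract): 27925·a = -38.00 → a = ∂z/∂x = -0.001361
Back-substitute: b = ∂z/∂y = -0.001468.
Steepest decrease is along −∇f: components (+0.001361 E, +0.001468 N).
Azimuth = atan2(+0.001361, +0.001468) = 42.8° ≈ 043°.

043°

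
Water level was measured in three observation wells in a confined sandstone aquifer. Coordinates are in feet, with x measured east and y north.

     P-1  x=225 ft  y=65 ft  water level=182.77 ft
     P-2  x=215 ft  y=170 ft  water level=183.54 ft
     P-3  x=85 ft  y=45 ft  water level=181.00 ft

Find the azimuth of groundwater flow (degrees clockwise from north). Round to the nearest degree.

234°

Taking P-1 as reference: P-2−P-1 = (-10, 105, +0.77); P-3−P-1 = (-140, -20, -1.77).
Solve a·Δx + b·Δy = Δh: det = (-10)·(-20) − (-140)·105 = 14900.
∂h/∂x = [(+0.77)·(-20) − (-1.77)·105] / 14900 = +0.01144
∂h/∂y = [(-10)·(-1.77) − (-140)·(+0.77)] / 14900 = +0.008423
Flow direction (−∇h) has components (-0.01144 E, -0.008423 N).
Azimuth = atan2(E, N) = atan2(-0.01144, -0.008423) = 233.6° ≈ 234°.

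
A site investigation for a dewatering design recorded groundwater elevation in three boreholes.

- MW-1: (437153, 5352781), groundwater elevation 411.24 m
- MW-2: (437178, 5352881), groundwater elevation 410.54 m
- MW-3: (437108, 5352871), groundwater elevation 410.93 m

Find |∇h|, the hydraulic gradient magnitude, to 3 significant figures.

Differences from MW-1: to MW-2 (Δx, Δy, Δh) = (25, 100, -0.70); to MW-3 = (-45, 90, -0.31).
Solve a·Δx + b·Δy = Δh: det = 25·90 − (-45)·100 = 6750.
∂h/∂x = [(-0.70)·90 − (-0.31)·100] / 6750 = -0.004741
∂h/∂y = [25·(-0.31) − (-45)·(-0.70)] / 6750 = -0.005815
|∇h| = √(-0.004741² + -0.005815²) = 0.007503

0.00750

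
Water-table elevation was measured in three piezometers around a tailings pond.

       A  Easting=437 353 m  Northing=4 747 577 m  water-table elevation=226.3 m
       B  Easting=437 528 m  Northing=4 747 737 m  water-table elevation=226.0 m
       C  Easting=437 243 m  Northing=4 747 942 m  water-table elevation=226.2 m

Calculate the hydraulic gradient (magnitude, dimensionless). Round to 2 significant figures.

Taking A as reference: B−A = (175, 160, -0.3); C−A = (-110, 365, -0.1).
Determinant of the coordinate differences = 175·365 − (-110)·160 = 81475.
∂h/∂x = [(-0.3)·365 − (-0.1)·160] / 81475 = -0.001148
∂h/∂y = [175·(-0.1) − (-110)·(-0.3)] / 81475 = -0.0006198
|∇h| = √(-0.001148² + -0.0006198²) = 0.001305

0.0013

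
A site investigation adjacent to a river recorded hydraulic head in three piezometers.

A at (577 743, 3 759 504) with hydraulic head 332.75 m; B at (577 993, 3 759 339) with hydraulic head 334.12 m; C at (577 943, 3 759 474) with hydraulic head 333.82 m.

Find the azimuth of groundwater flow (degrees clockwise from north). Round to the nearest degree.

273°

Differences from A: to B (Δx, Δy, Δh) = (250, -165, +1.37); to C = (200, -30, +1.07).
Determinant of the coordinate differences = 250·(-30) − 200·(-165) = 25500.
∂h/∂x = [(+1.37)·(-30) − (+1.07)·(-165)] / 25500 = +0.005312
∂h/∂y = [250·(+1.07) − 200·(+1.37)] / 25500 = -0.0002549
Flow direction (−∇h) has components (-0.005312 E, +0.0002549 N).
Azimuth = atan2(E, N) = atan2(-0.005312, +0.0002549) = 272.7° ≈ 273°.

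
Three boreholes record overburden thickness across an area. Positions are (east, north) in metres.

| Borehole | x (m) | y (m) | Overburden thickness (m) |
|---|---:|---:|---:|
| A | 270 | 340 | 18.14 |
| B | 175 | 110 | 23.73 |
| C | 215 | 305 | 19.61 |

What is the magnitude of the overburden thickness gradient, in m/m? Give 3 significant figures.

0.0236 m/m

Three-point gradient (reference A): Δ to B = (-95, -230, +5.59), Δ to C = (-55, -35, +1.47).
∂d/∂x = -0.01528, ∂d/∂y = -0.01799 (det = -9325).
|∇f| = √(-0.01528² + -0.01799²) = 0.0236 m/m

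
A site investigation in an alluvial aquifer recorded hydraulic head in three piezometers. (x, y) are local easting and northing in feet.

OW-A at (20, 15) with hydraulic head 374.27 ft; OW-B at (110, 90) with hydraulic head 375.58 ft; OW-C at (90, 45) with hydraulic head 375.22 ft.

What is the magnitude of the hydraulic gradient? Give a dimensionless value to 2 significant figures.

0.013

Differences from OW-A: to OW-B (Δx, Δy, Δh) = (90, 75, +1.31); to OW-C = (70, 30, +0.95).
Solve a·Δx + b·Δy = Δh: det = 90·30 − 70·75 = -2550.
∂h/∂x = [(+1.31)·30 − (+0.95)·75] / -2550 = +0.01253
∂h/∂y = [90·(+0.95) − 70·(+1.31)] / -2550 = +0.002431
|∇h| = √(0.01253² + 0.002431²) = 0.01276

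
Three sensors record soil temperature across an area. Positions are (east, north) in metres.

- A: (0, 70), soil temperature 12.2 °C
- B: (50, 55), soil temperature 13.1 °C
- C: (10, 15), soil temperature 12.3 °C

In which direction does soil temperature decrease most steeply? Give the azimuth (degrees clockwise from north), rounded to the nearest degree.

265°

Three-point gradient (reference A): Δ to B = (50, -15, +0.9), Δ to C = (10, -55, +0.1).
∂T/∂x = +0.01846, ∂T/∂y = +0.001538 (det = -2600).
Steepest decrease is along −∇f: components (-0.01846 E, -0.001538 N).
Azimuth = atan2(-0.01846, -0.001538) = 265.2° ≈ 265°.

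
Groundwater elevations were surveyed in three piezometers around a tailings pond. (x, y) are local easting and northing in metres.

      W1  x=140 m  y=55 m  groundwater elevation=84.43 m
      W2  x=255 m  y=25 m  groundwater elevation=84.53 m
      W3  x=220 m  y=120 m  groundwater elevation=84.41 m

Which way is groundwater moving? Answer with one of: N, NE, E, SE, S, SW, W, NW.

Differences from W1: to W2 (Δx, Δy, Δh) = (115, -30, +0.10); to W3 = (80, 65, -0.02).
Determinant of the coordinate differences = 115·65 − 80·(-30) = 9875.
∂h/∂x = [(+0.10)·65 − (-0.02)·(-30)] / 9875 = +0.0005975
∂h/∂y = [115·(-0.02) − 80·(+0.10)] / 9875 = -0.001043
Flow = −∇h = (-0.0005975 east, +0.001043 north), which points northwest.

NW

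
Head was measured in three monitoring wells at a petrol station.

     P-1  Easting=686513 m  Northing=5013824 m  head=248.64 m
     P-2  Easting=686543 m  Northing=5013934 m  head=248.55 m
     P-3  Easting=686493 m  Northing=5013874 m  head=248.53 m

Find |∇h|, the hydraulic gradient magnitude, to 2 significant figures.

Differences from P-1: to P-2 (Δx, Δy, Δh) = (30, 110, -0.09); to P-3 = (-20, 50, -0.11).
Solve a·Δx + b·Δy = Δh: det = 30·50 − (-20)·110 = 3700.
∂h/∂x = [(-0.09)·50 − (-0.11)·110] / 3700 = +0.002054
∂h/∂y = [30·(-0.11) − (-20)·(-0.09)] / 3700 = -0.001378
|∇h| = √(0.002054² + -0.001378²) = 0.002473

0.0025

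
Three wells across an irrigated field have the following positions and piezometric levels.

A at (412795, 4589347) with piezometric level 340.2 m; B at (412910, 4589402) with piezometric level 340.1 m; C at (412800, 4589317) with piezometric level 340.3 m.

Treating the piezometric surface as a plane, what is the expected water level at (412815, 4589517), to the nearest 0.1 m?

339.7 m

Three-point gradient (reference A): Δ to B = (115, 55, -0.1), Δ to C = (5, -30, +0.1).
∂h/∂x = +0.0006711, ∂h/∂y = -0.003221 (det = -3725).
h(412815, 4589517) = 340.2 + (+0.0006711)·(20) + (-0.003221)·(170) = 340.2 +0.013 -0.548 = 339.666 m.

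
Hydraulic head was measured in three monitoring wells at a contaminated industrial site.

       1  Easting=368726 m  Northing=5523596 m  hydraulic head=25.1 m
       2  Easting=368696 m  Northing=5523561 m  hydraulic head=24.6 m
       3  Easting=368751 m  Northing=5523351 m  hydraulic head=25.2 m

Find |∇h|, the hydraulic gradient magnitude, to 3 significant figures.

Differences from 1: to 2 (Δx, Δy, Δh) = (-30, -35, -0.5); to 3 = (25, -245, +0.1).
Solve a·Δx + b·Δy = Δh: det = (-30)·(-245) − 25·(-35) = 8225.
∂h/∂x = [(-0.5)·(-245) − (+0.1)·(-35)] / 8225 = +0.01532
∂h/∂y = [(-30)·(+0.1) − 25·(-0.5)] / 8225 = +0.001155
|∇h| = √(0.01532² + 0.001155²) = 0.01536

0.0154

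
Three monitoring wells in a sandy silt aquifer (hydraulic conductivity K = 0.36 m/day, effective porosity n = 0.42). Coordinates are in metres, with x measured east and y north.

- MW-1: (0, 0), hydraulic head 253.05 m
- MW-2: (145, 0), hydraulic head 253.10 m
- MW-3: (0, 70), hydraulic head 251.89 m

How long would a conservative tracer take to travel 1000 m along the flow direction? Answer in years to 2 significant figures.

190 years

∂h/∂x = (253.10 − 253.05) / (145 − 0) = +0.0003448
∂h/∂y = (251.89 − 253.05) / (70 − 0) = -0.01657
|∇h| = √(0.0003448² + -0.01657²) = 0.01657
Seepage velocity v = K·i/n = 0.36 × 0.01657 / 0.42 = 0.0142 m/day.
t = 1000 / 0.0142 = 7.042e+04 days = 193 years.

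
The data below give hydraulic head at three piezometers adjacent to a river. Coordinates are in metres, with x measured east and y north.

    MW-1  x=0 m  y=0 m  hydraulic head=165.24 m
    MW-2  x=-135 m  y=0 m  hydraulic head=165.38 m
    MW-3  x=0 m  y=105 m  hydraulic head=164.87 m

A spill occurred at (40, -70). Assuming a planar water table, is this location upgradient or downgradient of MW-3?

∂h/∂x = (165.38 − 165.24) / (-135 − 0) = -0.001037
∂h/∂y = (164.87 − 165.24) / (105 − 0) = -0.003524
Head at (40, -70) = 165.24 + (-0.001037)·(40) + (-0.003524)·(-70) = 165.45 m.
That is higher than the 164.87 m at MW-3, so the point is upgradient.

upgradient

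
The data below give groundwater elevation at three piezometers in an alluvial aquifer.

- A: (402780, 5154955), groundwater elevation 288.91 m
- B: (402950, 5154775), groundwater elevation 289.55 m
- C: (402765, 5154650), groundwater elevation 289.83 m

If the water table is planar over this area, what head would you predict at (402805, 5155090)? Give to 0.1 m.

Differences from A: to B (Δx, Δy, Δh) = (170, -180, +0.64); to C = (-15, -305, +0.92).
Solve a·Δx + b·Δy = Δh: det = 170·(-305) − (-15)·(-180) = -54550.
∂h/∂x = [(+0.64)·(-305) − (+0.92)·(-180)] / -54550 = +0.0005426
∂h/∂y = [170·(+0.92) − (-15)·(+0.64)] / -54550 = -0.003043
h(402805, 5155090) = 288.91 + (+0.0005426)·(25) + (-0.003043)·(135) = 288.91 +0.014 -0.411 = 288.513 m.

288.5 m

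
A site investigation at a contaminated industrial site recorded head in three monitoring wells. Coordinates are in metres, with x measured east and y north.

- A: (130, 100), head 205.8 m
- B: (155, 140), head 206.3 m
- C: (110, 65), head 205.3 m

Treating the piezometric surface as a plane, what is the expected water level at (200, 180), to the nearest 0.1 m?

Differences from A: to B (Δx, Δy, Δh) = (25, 40, +0.5); to C = (-20, -35, -0.5).
Determinant of the coordinate differences = 25·(-35) − (-20)·40 = -75.
∂h/∂x = [(+0.5)·(-35) − (-0.5)·40] / -75 = -0.03333
∂h/∂y = [25·(-0.5) − (-20)·(+0.5)] / -75 = +0.03333
h(200, 180) = 205.8 + (-0.03333)·(70) + (+0.03333)·(80) = 205.8 -2.333 +2.667 = 206.133 m.

206.1 m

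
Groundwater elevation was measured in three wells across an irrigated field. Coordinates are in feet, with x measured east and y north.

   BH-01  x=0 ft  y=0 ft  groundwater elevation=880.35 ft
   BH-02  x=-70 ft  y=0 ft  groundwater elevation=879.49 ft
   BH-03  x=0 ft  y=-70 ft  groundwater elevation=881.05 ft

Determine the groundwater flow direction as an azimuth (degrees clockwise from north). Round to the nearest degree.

309°

∂h/∂x = (879.49 − 880.35) / (-70 − 0) = +0.01229
∂h/∂y = (881.05 − 880.35) / (-70 − 0) = -0.010000
Flow direction (−∇h) has components (-0.01229 E, +0.010000 N).
Azimuth = atan2(E, N) = atan2(-0.01229, +0.010000) = 309.1° ≈ 309°.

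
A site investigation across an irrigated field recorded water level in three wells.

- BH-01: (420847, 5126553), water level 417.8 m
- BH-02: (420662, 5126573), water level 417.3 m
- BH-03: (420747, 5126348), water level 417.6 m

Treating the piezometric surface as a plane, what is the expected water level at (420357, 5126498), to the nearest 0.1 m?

With h = a·x + b·y + c and BH-01 as origin, the differences give:
  (-185)·a + 20·b = -0.5
  (-100)·a + (-205)·b = -0.2
Eliminate b (×(-205) and ×20, subtract): 39925·a = 106.50 → a = ∂h/∂x = +0.002668
Back-substitute: b = ∂h/∂y = -0.0003256.
h(420357, 5126498) = 417.8 + (+0.002668)·(-490) + (-0.0003256)·(-55) = 417.8 -1.307 +0.018 = 416.511 m.

416.5 m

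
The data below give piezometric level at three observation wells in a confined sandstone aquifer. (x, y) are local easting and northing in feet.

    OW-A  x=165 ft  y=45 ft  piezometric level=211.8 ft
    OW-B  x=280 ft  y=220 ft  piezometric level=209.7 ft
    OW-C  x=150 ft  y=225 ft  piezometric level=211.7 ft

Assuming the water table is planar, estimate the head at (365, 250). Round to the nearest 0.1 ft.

Differences from OW-A: to OW-B (Δx, Δy, Δh) = (115, 175, -2.1); to OW-C = (-15, 180, -0.1).
Determinant of the coordinate differences = 115·180 − (-15)·175 = 23325.
∂h/∂x = [(-2.1)·180 − (-0.1)·175] / 23325 = -0.01546
∂h/∂y = [115·(-0.1) − (-15)·(-2.1)] / 23325 = -0.001844
h(365, 250) = 211.8 + (-0.01546)·(200) + (-0.001844)·(205) = 211.8 -3.091 -0.378 = 208.331 ft.

208.3 ft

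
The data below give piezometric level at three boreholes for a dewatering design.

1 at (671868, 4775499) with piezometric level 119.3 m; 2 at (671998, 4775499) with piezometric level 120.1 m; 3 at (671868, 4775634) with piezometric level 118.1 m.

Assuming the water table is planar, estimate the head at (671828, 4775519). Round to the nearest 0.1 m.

∂h/∂x = (120.1 − 119.3) / (671998 − 671868) = +0.006154
∂h/∂y = (118.1 − 119.3) / (4775634 − 4775499) = -0.008889
h(671828, 4775519) = 119.3 + (+0.006154)·(-40) + (-0.008889)·(20) = 119.3 -0.246 -0.178 = 118.876 m.

118.9 m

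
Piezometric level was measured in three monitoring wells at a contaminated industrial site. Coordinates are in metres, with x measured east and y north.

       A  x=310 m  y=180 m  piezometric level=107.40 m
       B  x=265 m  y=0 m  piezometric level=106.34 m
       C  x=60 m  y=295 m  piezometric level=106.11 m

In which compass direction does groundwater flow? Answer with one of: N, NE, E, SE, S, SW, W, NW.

Three-point gradient (reference A): Δ to B = (-45, -180, -1.06), Δ to C = (-250, 115, -1.29).
∂h/∂x = +0.007057, ∂h/∂y = +0.004125 (det = -50175).
Flow = −∇h = (-0.007057 east, -0.004125 north), which points southwest.

SW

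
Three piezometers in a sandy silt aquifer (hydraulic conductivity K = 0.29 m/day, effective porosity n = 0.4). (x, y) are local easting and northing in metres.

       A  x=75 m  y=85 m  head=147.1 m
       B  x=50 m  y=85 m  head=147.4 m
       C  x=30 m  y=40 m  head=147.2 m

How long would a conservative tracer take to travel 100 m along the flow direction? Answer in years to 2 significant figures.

With h = a·x + b·y + c and A as origin, the differences give:
  (-25)·a + 0·b = +0.3
  (-45)·a + (-45)·b = +0.1
Eliminate b (×(-45) and ×0, subtract): 1125·a = -13.50 → a = ∂h/∂x = -0.01200
Back-substitute: b = ∂h/∂y = +0.009778.
|∇h| = √(-0.01200² + 0.009778²) = 0.01548
Seepage velocity v = K·i/n = 0.29 × 0.01548 / 0.4 = 0.01122 m/day.
t = 100 / 0.01122 = 8913 days = 24.4 years.

24 years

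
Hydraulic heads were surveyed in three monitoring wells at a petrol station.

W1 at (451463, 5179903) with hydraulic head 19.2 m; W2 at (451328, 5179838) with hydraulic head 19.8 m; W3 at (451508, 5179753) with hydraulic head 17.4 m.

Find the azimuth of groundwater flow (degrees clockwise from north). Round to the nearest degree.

Differences from W1: to W2 (Δx, Δy, Δh) = (-135, -65, +0.6); to W3 = (45, -150, -1.8).
Solve a·Δx + b·Δy = Δh: det = (-135)·(-150) − 45·(-65) = 23175.
∂h/∂x = [(+0.6)·(-150) − (-1.8)·(-65)] / 23175 = -0.008932
∂h/∂y = [(-135)·(-1.8) − 45·(+0.6)] / 23175 = +0.009320
Flow direction (−∇h) has components (+0.008932 E, -0.009320 N).
Azimuth = atan2(E, N) = atan2(+0.008932, -0.009320) = 136.2° ≈ 136°.

136°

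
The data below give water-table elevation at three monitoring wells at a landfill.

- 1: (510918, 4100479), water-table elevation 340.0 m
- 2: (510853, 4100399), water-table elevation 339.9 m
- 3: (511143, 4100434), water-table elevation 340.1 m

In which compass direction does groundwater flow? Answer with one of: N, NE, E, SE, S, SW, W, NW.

With h = a·x + b·y + c and 1 as origin, the differences give:
  (-65)·a + (-80)·b = -0.1
  225·a + (-45)·b = +0.1
Eliminate b (×(-45) and ×(-80), subtract): 20925·a = 12.50 → a = ∂h/∂x = +0.0005974
Back-substitute: b = ∂h/∂y = +0.0007646.
Flow = −∇h = (-0.0005974 east, -0.0007646 north), which points southwest.

SW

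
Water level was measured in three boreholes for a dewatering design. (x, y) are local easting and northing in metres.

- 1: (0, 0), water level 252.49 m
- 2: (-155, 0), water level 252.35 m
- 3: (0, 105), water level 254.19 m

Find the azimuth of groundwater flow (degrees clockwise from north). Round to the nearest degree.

183°

∂h/∂x = (252.35 − 252.49) / (-155 − 0) = +0.0009032
∂h/∂y = (254.19 − 252.49) / (105 − 0) = +0.01619
Flow direction (−∇h) has components (-0.0009032 E, -0.01619 N).
Azimuth = atan2(E, N) = atan2(-0.0009032, -0.01619) = 183.2° ≈ 183°.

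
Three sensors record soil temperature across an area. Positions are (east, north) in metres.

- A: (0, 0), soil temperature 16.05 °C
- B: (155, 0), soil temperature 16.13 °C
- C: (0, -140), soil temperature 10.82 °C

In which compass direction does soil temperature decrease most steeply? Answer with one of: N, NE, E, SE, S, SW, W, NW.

S

∂T/∂x = (16.13 − 16.05) / (155 − 0) = +0.0005161
∂T/∂y = (10.82 − 16.05) / (-140 − 0) = +0.03736
Steepest decrease is along −∇f = (-0.0005161 E, -0.03736 N) → south.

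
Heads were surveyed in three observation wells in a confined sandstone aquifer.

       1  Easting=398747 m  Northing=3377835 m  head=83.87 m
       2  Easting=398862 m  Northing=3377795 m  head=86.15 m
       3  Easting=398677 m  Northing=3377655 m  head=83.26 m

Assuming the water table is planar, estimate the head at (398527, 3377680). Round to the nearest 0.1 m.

80.4 m

Differences from 1: to 2 (Δx, Δy, Δh) = (115, -40, +2.28); to 3 = (-70, -180, -0.61).
Determinant of the coordinate differences = 115·(-180) − (-70)·(-40) = -23500.
∂h/∂x = [(+2.28)·(-180) − (-0.61)·(-40)] / -23500 = +0.01850
∂h/∂y = [115·(-0.61) − (-70)·(+2.28)] / -23500 = -0.003806
h(398527, 3377680) = 83.87 + (+0.01850)·(-220) + (-0.003806)·(-155) = 83.87 -4.070 +0.590 = 80.390 m.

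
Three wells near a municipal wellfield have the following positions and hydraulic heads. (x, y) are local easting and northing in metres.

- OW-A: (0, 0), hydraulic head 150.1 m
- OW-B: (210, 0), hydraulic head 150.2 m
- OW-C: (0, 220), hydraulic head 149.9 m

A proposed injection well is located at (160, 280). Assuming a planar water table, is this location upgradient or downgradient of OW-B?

∂h/∂x = (150.2 − 150.1) / (210 − 0) = +0.0004762
∂h/∂y = (149.9 − 150.1) / (220 − 0) = -0.0009091
Head at (160, 280) = 150.1 + (+0.0004762)·(160) + (-0.0009091)·(280) = 149.92 m.
That is lower than the 150.2 m at OW-B, so the point is downgradient.

downgradient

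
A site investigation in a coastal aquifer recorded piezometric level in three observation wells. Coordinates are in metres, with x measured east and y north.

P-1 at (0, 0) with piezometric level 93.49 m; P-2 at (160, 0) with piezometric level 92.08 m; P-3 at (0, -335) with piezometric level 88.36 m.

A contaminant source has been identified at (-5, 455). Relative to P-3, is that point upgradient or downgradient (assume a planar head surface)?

upgradient

∂h/∂x = (92.08 − 93.49) / (160 − 0) = -0.008812
∂h/∂y = (88.36 − 93.49) / (-335 − 0) = +0.01531
Head at (-5, 455) = 93.49 + (-0.008812)·(-5) + (+0.01531)·(455) = 100.50 m.
That is higher than the 88.36 m at P-3, so the point is upgradient.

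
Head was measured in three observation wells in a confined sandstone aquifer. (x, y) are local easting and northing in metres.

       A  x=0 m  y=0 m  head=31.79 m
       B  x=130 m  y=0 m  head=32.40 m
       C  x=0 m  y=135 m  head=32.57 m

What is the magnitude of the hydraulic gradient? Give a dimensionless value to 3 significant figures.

∂h/∂x = (32.40 − 31.79) / (130 − 0) = +0.004692
∂h/∂y = (32.57 − 31.79) / (135 − 0) = +0.005778
|∇h| = √(0.004692² + 0.005778²) = 0.007443

0.00744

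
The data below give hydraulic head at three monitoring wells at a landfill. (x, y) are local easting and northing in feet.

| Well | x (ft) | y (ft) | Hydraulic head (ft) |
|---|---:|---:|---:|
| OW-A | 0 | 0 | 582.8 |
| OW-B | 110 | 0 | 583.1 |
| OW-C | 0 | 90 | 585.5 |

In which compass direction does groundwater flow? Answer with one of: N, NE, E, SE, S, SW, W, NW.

∂h/∂x = (583.1 − 582.8) / (110 − 0) = +0.002727
∂h/∂y = (585.5 − 582.8) / (90 − 0) = +0.03000
Flow = −∇h = (-0.002727 east, -0.03000 north), which points south.

S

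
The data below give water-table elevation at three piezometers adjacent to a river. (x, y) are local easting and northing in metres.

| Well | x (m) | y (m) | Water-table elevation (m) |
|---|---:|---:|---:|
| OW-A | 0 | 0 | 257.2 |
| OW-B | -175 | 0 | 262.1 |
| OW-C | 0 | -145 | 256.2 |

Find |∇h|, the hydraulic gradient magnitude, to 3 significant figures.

0.0288

∂h/∂x = (262.1 − 257.2) / (-175 − 0) = -0.02800
∂h/∂y = (256.2 − 257.2) / (-145 − 0) = +0.006897
|∇h| = √(-0.02800² + 0.006897²) = 0.02884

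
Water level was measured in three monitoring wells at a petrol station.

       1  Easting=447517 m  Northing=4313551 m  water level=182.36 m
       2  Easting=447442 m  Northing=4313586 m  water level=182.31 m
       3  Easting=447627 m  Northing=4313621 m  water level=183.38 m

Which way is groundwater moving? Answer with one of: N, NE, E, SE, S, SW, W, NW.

Taking 1 as reference: 2−1 = (-75, 35, -0.05); 3−1 = (110, 70, +1.02).
Solve a·Δx + b·Δy = Δh: det = (-75)·70 − 110·35 = -9100.
∂h/∂x = [(-0.05)·70 − (+1.02)·35] / -9100 = +0.004308
∂h/∂y = [(-75)·(+1.02) − 110·(-0.05)] / -9100 = +0.007802
Flow = −∇h = (-0.004308 east, -0.007802 north), which points southwest.

SW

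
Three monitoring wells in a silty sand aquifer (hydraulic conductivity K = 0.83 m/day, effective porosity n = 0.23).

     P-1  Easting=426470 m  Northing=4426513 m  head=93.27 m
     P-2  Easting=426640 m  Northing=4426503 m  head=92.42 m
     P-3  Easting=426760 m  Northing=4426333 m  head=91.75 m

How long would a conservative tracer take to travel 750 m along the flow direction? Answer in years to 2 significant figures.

110 years

With h = a·x + b·y + c and P-1 as origin, the differences give:
  170·a + (-10)·b = -0.85
  290·a + (-180)·b = -1.52
Eliminate b (×(-180) and ×(-10), subtract): -27700·a = 137.800 → a = ∂h/∂x = -0.004975
Back-substitute: b = ∂h/∂y = +0.0004296.
|∇h| = √(-0.004975² + 0.0004296²) = 0.004994
Seepage velocity v = K·i/n = 0.83 × 0.004994 / 0.23 = 0.01802 m/day.
t = 750 / 0.01802 = 4.162e+04 days = 114 years.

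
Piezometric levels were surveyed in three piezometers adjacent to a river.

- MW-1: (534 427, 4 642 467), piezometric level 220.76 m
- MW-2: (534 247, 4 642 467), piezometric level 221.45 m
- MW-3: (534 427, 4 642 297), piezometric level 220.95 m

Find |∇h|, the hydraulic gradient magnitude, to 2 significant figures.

∂h/∂x = (221.45 − 220.76) / (534247 − 534427) = -0.003833
∂h/∂y = (220.95 − 220.76) / (4642297 − 4642467) = -0.001118
|∇h| = √(-0.003833² + -0.001118²) = 0.003993

0.0040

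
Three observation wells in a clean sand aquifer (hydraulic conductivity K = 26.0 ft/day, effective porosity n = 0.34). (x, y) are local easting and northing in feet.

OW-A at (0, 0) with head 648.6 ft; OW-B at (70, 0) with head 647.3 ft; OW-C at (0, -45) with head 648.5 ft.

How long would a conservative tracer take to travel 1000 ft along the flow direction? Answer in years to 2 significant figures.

∂h/∂x = (647.3 − 648.6) / (70 − 0) = -0.01857
∂h/∂y = (648.5 − 648.6) / (-45 − 0) = +0.002222
|∇h| = √(-0.01857² + 0.002222²) = 0.0187
Seepage velocity v = K·i/n = 26.0 × 0.0187 / 0.34 = 1.43 ft/day.
t = 1000 / 1.43 = 699.3 days = 1.91 years.

1.9 years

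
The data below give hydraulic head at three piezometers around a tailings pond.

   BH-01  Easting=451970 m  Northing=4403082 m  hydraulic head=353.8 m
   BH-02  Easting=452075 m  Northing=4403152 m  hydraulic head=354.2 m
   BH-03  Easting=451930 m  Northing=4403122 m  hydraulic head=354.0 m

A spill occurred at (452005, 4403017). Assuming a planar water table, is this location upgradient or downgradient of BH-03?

Taking BH-01 as reference: BH-02−BH-01 = (105, 70, +0.4); BH-03−BH-01 = (-40, 40, +0.2).
Solve a·Δx + b·Δy = Δh: det = 105·40 − (-40)·70 = 7000.
∂h/∂x = [(+0.4)·40 − (+0.2)·70] / 7000 = +0.0002857
∂h/∂y = [105·(+0.2) − (-40)·(+0.4)] / 7000 = +0.005286
Head at (452005, 4403017) = 353.8 + (+0.0002857)·(35) + (+0.005286)·(-65) = 353.47 m.
That is lower than the 354.0 m at BH-03, so the point is downgradient.

downgradient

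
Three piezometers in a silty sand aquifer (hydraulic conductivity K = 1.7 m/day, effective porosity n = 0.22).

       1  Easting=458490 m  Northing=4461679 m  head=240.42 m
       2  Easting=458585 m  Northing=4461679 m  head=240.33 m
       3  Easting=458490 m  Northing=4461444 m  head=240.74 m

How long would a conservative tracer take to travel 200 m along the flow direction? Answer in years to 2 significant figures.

∂h/∂x = (240.33 − 240.42) / (458585 − 458490) = -0.0009474
∂h/∂y = (240.74 − 240.42) / (4461444 − 4461679) = -0.001362
|∇h| = √(-0.0009474² + -0.001362²) = 0.001659
Seepage velocity v = K·i/n = 1.7 × 0.001659 / 0.22 = 0.01282 m/day.
t = 200 / 0.01282 = 1.56e+04 days = 42.7 years.

43 years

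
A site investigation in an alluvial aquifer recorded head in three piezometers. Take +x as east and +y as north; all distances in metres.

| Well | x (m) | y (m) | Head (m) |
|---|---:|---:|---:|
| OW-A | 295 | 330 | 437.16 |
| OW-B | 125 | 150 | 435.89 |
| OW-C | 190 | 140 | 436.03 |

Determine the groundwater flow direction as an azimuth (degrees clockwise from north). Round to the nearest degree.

Differences from OW-A: to OW-B (Δx, Δy, Δh) = (-170, -180, -1.27); to OW-C = (-105, -190, -1.13).
Solve a·Δx + b·Δy = Δh: det = (-170)·(-190) − (-105)·(-180) = 13400.
∂h/∂x = [(-1.27)·(-190) − (-1.13)·(-180)] / 13400 = +0.002828
∂h/∂y = [(-170)·(-1.13) − (-105)·(-1.27)] / 13400 = +0.004384
Flow direction (−∇h) has components (-0.002828 E, -0.004384 N).
Azimuth = atan2(E, N) = atan2(-0.002828, -0.004384) = 212.8° ≈ 213°.

213°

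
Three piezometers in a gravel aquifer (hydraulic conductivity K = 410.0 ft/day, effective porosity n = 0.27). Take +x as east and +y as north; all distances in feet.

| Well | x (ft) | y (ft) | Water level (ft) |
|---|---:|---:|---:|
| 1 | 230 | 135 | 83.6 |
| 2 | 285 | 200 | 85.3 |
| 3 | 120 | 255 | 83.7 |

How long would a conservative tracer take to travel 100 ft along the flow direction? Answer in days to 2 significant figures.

3.3 days

Differences from 1: to 2 (Δx, Δy, Δh) = (55, 65, +1.7); to 3 = (-110, 120, +0.1).
Solve a·Δx + b·Δy = Δh: det = 55·120 − (-110)·65 = 13750.
∂h/∂x = [(+1.7)·120 − (+0.1)·65] / 13750 = +0.01436
∂h/∂y = [55·(+0.1) − (-110)·(+1.7)] / 13750 = +0.01400
|∇h| = √(0.01436² + 0.01400²) = 0.02006
Seepage velocity v = K·i/n = 410.0 × 0.02006 / 0.27 = 30.46 ft/day.
t = 100 / 30.46 = 3.283 days.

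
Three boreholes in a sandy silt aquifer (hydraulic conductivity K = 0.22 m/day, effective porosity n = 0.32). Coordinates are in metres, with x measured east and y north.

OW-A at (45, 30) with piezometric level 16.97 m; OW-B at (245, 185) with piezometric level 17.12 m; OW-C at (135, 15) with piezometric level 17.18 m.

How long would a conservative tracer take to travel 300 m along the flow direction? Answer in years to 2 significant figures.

450 years

Three-point gradient (reference OW-A): Δ to OW-B = (200, 155, +0.15), Δ to OW-C = (90, -15, +0.21).
∂h/∂x = +0.002053, ∂h/∂y = -0.001681 (det = -16950).
|∇h| = √(0.002053² + -0.001681²) = 0.002653
Seepage velocity v = K·i/n = 0.22 × 0.002653 / 0.32 = 0.001824 m/day.
t = 300 / 0.001824 = 1.645e+05 days = 450 years.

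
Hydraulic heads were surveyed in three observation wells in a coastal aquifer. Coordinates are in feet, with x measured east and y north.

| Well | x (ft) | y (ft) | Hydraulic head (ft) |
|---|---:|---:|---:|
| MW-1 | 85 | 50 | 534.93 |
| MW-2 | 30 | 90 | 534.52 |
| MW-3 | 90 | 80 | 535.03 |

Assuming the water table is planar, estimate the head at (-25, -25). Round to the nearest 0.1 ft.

Three-point gradient (reference MW-1): Δ to MW-2 = (-55, 40, -0.41), Δ to MW-3 = (5, 30, +0.10).
∂h/∂x = +0.008811, ∂h/∂y = +0.001865 (det = -1850).
h(-25, -25) = 534.93 + (+0.008811)·(-110) + (+0.001865)·(-75) = 534.93 -0.969 -0.140 = 533.821 ft.

533.8 ft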